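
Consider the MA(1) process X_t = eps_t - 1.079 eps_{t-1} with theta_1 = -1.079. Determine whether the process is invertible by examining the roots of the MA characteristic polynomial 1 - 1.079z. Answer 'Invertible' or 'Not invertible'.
\text{Not invertible}

The MA(q) characteristic polynomial is P(z) = 1 - 1.079z.
Invertibility requires all roots to lie outside the unit circle, i.e. |z| > 1 for every root.
This is linear in z: 1 + (-1.079) z = 0  =>  z = -1/(-1.079) = 0.926784,  |z| = 0.926784.
Moduli of all roots: 0.9268.
All moduli strictly greater than 1? No.
Verdict: Not invertible.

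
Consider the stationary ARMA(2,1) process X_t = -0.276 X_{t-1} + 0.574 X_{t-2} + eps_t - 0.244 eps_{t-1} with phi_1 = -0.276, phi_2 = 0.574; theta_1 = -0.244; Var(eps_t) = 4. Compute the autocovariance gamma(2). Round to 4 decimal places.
\gamma(2) = 11.2799

Multiply the model equation by X_{t-k} and take expectations. With theta_0 = psi_0 = 1 and psi_j the MA(infinity) weights, this gives
  gamma(k) - sum_i phi_i gamma(k-i) = c_k,
  c_k = sigma^2 * sum_{j=k..q} theta_j psi_{j-k}   (c_k = 0 for k > q),
using gamma(-m) = gamma(m).
psi-weights needed (psi_j = theta_j + sum_i phi_i psi_{j-i}):
  psi_1 = theta_1 + phi_1 = -0.244 + (-0.276) = -0.52
Right-hand sides:
  c_0 = sigma^2 (1 + theta_1 psi_1) = 4 * (1 + (-0.244)(-0.52)) = 4 * 1.12688 = 4.50752
  c_1 = sigma^2 theta_1 = 4 * (-0.244) = -0.976
  c_2 = 0
Equations for k = 0, 1, 2 (AR order 2, c_2 = 0):
  (E0) gamma(0) = phi_1 gamma(1) + phi_2 gamma(2) + c_0
  (E1) gamma(1) = phi_1 gamma(0) + phi_2 gamma(1) + c_1
  (E2) gamma(2) = phi_1 gamma(1) + phi_2 gamma(0)
From (E1): gamma(1) = A gamma(0) + B with
  A = phi_1 / (1 - phi_2) = -0.276 / 0.426 = -0.647887,   B = c_1 / (1 - phi_2) = -0.976 / 0.426 = -2.29108.
Insert (E2) into (E0): gamma(0) (1 - phi_2^2) = phi_1 (1 + phi_2) gamma(1) + c_0.
  phi_1 (1 + phi_2) = (-0.276)(1.574) = -0.434424,   1 - phi_2^2 = 0.670524.
Replace gamma(1) by A gamma(0) + B and collect gamma(0):
  gamma(0) [0.670524 - (-0.434424)(-0.647887)] = (-0.434424)(-2.29108) + 4.50752
  gamma(0) * 0.389066 = 5.50282
  gamma(0) = 5.50282 / 0.389066 = 14.14366.
  gamma(1) = A gamma(0) + B = (-0.647887)(14.14366) + (-2.29108) = -11.454578.
  gamma(2) = phi_1 gamma(1) + phi_2 gamma(0) = (-0.276)(-11.454578) + (0.574)(14.14366) = 11.279924.
Therefore gamma(2) = 11.2799 (to 4 decimal places).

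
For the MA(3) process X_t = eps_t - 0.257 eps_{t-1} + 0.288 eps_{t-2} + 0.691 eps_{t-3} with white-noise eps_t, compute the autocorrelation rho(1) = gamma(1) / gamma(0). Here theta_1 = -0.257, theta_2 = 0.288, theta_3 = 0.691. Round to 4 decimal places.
\rho(1) = -0.0812

For an MA(q) process with theta_0 = 1, the autocovariance is
  gamma(k) = sigma^2 * sum_{i=0..q-k} theta_i * theta_{i+k},
and rho(k) = gamma(k) / gamma(0). Sigma^2 cancels.
  numerator   = (1)*(-0.257) + (-0.257)*(0.288) + (0.288)*(0.691) = -0.132008.
  denominator = (1)^2 + (-0.257)^2 + (0.288)^2 + (0.691)^2 = 1.626474.
  rho(1) = -0.132008 / 1.626474 = -0.0812.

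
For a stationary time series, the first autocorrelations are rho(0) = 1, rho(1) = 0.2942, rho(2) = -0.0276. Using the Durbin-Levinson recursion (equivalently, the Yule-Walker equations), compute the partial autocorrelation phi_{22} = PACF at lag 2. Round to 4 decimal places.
\phi_{22} = -0.1250

The PACF at lag k is phi_{kk}, the last component of the solution
to the Yule-Walker system G_k phi = r_k where
  (G_k)_{ij} = rho(|i - j|), (r_k)_i = rho(i), i,j = 1..k.
Equivalently, Durbin-Levinson gives phi_{kk} iteratively:
  phi_{11} = rho(1)
  phi_{kk} = [rho(k) - sum_{j=1..k-1} phi_{k-1,j} rho(k-j)]
            / [1 - sum_{j=1..k-1} phi_{k-1,j} rho(j)],
  phi_{k,j} = phi_{k-1,j} - phi_{kk} phi_{k-1,k-j},  j = 1..k-1.
Step k = 1:
  phi_11 = rho(1) = 0.2942.
Step k = 2:
  phi_22 = [rho(2) - phi_11 rho(1)] / [1 - phi_11 rho(1)] = [-0.0276 - (0.2942)(0.2942)] / [1 - (0.2942)(0.2942)]
         = -0.11415364 / 0.91344636 = -0.125.
Therefore phi_{22} = -0.1250.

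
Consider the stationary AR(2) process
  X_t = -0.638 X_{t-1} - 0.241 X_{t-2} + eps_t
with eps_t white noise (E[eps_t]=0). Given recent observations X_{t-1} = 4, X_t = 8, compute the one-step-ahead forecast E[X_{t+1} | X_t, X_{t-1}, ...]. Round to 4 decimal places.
E[X_{t+1} \mid \mathcal F_t] = -6.0680

For an AR(p) model X_t = c + sum_i phi_i X_{t-i} + eps_t, the
one-step-ahead conditional mean is
  E[X_{t+1} | X_t, ...] = c + sum_i phi_i X_{t+1-i}.
Substitute known values:
  E[X_{t+1} | ...] = (-0.638) * (8) + (-0.241) * (4)
                   = -6.0680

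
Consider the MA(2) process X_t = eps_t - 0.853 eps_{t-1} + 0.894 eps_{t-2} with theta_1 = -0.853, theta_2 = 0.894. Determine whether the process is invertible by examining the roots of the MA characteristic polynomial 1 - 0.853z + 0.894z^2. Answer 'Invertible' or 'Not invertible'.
\text{Invertible}

The MA(q) characteristic polynomial is P(z) = 1 - 0.853z + 0.894z^2.
Invertibility requires all roots to lie outside the unit circle, i.e. |z| > 1 for every root.
Set 1 + (-0.853) z + (0.894) z^2 = 0, i.e. a z^2 + b z + c = 0 with a = 0.894, b = -0.853, c = 1.
Discriminant D = b^2 - 4ac = (-0.853)^2 - 4*(0.894)*1 = 0.727609 - (3.576) = -2.848391.
D < 0, so the roots are the complex-conjugate pair z = (-b +/- i sqrt(-D)) / (2a) = 0.4771 +/- 0.9439i.
For a conjugate pair |z|^2 = z * conj(z) = (product of roots) = c/a = 1/(0.894) = 1.118568, so |z| = sqrt(1.118568) = 1.0576 for both roots.
Moduli of all roots: 1.0576, 1.0576.
All moduli strictly greater than 1? Yes.
Verdict: Invertible.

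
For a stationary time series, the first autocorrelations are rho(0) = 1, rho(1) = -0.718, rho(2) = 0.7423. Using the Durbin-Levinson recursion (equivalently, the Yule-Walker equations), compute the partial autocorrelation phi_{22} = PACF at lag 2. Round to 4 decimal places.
\phi_{22} = 0.4681

The PACF at lag k is phi_{kk}, the last component of the solution
to the Yule-Walker system G_k phi = r_k where
  (G_k)_{ij} = rho(|i - j|), (r_k)_i = rho(i), i,j = 1..k.
Equivalently, Durbin-Levinson gives phi_{kk} iteratively:
  phi_{11} = rho(1)
  phi_{kk} = [rho(k) - sum_{j=1..k-1} phi_{k-1,j} rho(k-j)]
            / [1 - sum_{j=1..k-1} phi_{k-1,j} rho(j)],
  phi_{k,j} = phi_{k-1,j} - phi_{kk} phi_{k-1,k-j},  j = 1..k-1.
Step k = 1:
  phi_11 = rho(1) = -0.718.
Step k = 2:
  phi_22 = [rho(2) - phi_11 rho(1)] / [1 - phi_11 rho(1)] = [0.7423 - (-0.718)(-0.718)] / [1 - (-0.718)(-0.718)]
         = 0.226776 / 0.484476 = 0.4681.
Therefore phi_{22} = 0.4681.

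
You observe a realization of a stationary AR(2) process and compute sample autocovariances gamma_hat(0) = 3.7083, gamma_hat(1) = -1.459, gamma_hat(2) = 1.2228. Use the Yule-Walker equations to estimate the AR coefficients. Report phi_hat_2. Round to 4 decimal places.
\hat\phi_{2} = 0.2070

The Yule-Walker equations for an AR(p) process read, in matrix form,
  Gamma_p phi = r_p,   with   (Gamma_p)_{ij} = gamma(|i - j|),
                       (r_p)_i = gamma(i),   i,j = 1..p.
Substitute the sample gammas (Toeplitz matrix and right-hand side of size 2):
  Gamma_p = [[3.7083, -1.459], [-1.459, 3.7083]]
  r_p     = [-1.459, 1.2228]
Written out:
  3.7083 phi_1 - 1.459 phi_2 = -1.459
  -1.459 phi_1 + 3.7083 phi_2 = 1.2228
Solve by Cramer's rule:
  det = gamma(0)^2 - gamma(1)^2 = (3.7083)^2 - (-1.459)^2 = 13.75148889 - 2.128681 = 11.62280789
  phi_hat_1 = [gamma(1) gamma(0) - gamma(1) gamma(2)] / det = [(-1.459)(3.7083) - (-1.459)(1.2228)] / 11.62280789 = -3.6263445 / 11.62280789 = -0.312
  phi_hat_2 = [gamma(0) gamma(2) - gamma(1)^2] / det = [(3.7083)(1.2228) - (-1.459)^2] / 11.62280789 = 2.40582824 / 11.62280789 = 0.207
So phi_hat = [-0.3120, 0.2070].
Therefore phi_hat_2 = 0.2070.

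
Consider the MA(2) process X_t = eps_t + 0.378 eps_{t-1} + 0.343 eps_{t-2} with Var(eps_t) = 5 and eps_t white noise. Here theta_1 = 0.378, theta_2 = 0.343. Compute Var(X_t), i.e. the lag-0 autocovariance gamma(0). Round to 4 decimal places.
\gamma(0) = 6.3027

For an MA(q) process X_t = eps_t + sum_i theta_i eps_{t-i} with
Var(eps_t) = sigma^2, the variance is
  gamma(0) = sigma^2 * (1 + sum_i theta_i^2).
  sum_i theta_i^2 = (0.378)^2 + (0.343)^2 = 0.142884 + 0.117649 = 0.260533.
  gamma(0) = 5 * (1 + 0.260533) = 5 * 1.260533 = 6.302665, which rounds to 6.3027.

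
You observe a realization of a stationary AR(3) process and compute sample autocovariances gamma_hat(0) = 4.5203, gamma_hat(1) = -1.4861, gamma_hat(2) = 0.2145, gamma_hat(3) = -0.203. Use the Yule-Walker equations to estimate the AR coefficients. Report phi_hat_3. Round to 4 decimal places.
\hat\phi_{3} = -0.0570

The Yule-Walker equations for an AR(p) process read, in matrix form,
  Gamma_p phi = r_p,   with   (Gamma_p)_{ij} = gamma(|i - j|),
                       (r_p)_i = gamma(i),   i,j = 1..p.
Substitute the sample gammas (Toeplitz matrix and right-hand side of size 3):
  Gamma_p = [[4.5203, -1.4861, 0.2145], [-1.4861, 4.5203, -1.4861], [0.2145, -1.4861, 4.5203]]
  r_p     = [-1.4861, 0.2145, -0.203]
Written out (R1..R3):
  (R1) 4.5203 phi_1 - 1.4861 phi_2 + 0.2145 phi_3 = -1.4861
  (R2) -1.4861 phi_1 + 4.5203 phi_2 - 1.4861 phi_3 = 0.2145
  (R3) 0.2145 phi_1 - 1.4861 phi_2 + 4.5203 phi_3 = -0.203
Gaussian elimination:
  R2 <- R2 - (-1.4861/4.5203) R1 = R2 - (-0.328761) R1:  4.031728 phi_2 - 1.415581 phi_3 = -0.274072
  R3 <- R3 - (0.2145/4.5203) R1 = R3 - (0.047453) R1:  -1.415581 phi_2 + 4.510121 phi_3 = -0.132481
  R3 <- R3 - (-1.415581/4.031728) R2 = R3 - (-0.35111) R2:  4.013097 phi_3 = -0.22871
Back-substitution:
  phi_hat_3 = -0.22871 / 4.013097 = -0.056991
  phi_hat_2 = (-0.274072 - (-1.415581)(-0.056991)) / 4.031728 = -0.087989
  phi_hat_1 = (-1.4861 - (-1.4861)(-0.087989) - (0.2145)(-0.056991)) / 4.5203 = -0.354984
So phi_hat = [-0.3550, -0.0880, -0.0570].
Therefore phi_hat_3 = -0.0570.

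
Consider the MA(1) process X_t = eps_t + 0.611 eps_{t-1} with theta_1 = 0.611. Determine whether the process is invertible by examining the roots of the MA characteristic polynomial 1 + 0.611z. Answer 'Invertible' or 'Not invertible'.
\text{Invertible}

The MA(q) characteristic polynomial is P(z) = 1 + 0.611z.
Invertibility requires all roots to lie outside the unit circle, i.e. |z| > 1 for every root.
This is linear in z: 1 + (0.611) z = 0  =>  z = -1/(0.611) = -1.636661,  |z| = 1.636661.
Moduli of all roots: 1.6367.
All moduli strictly greater than 1? Yes.
Verdict: Invertible.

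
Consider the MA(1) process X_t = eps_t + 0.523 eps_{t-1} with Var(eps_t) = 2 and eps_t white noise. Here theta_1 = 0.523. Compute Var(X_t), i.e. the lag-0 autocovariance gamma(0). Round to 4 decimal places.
\gamma(0) = 2.5471

For an MA(q) process X_t = eps_t + sum_i theta_i eps_{t-i} with
Var(eps_t) = sigma^2, the variance is
  gamma(0) = sigma^2 * (1 + sum_i theta_i^2).
  sum_i theta_i^2 = (0.523)^2 = 0.273529.
  gamma(0) = 2 * (1 + 0.273529) = 2 * 1.273529 = 2.547058, which rounds to 2.5471.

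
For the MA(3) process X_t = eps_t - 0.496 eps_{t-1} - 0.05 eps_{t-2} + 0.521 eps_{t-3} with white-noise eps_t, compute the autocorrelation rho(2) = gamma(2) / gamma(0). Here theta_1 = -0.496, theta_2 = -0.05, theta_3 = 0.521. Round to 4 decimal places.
\rho(2) = -0.2029

For an MA(q) process with theta_0 = 1, the autocovariance is
  gamma(k) = sigma^2 * sum_{i=0..q-k} theta_i * theta_{i+k},
and rho(k) = gamma(k) / gamma(0). Sigma^2 cancels.
  numerator   = (1)*(-0.05) + (-0.496)*(0.521) = -0.308416.
  denominator = (1)^2 + (-0.496)^2 + (-0.05)^2 + (0.521)^2 = 1.519957.
  rho(2) = -0.308416 / 1.519957 = -0.2029.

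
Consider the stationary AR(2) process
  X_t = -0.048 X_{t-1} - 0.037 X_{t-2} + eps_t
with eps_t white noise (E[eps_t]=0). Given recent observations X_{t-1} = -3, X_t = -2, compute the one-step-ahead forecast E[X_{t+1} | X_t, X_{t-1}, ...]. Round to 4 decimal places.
E[X_{t+1} \mid \mathcal F_t] = 0.2070

For an AR(p) model X_t = c + sum_i phi_i X_{t-i} + eps_t, the
one-step-ahead conditional mean is
  E[X_{t+1} | X_t, ...] = c + sum_i phi_i X_{t+1-i}.
Substitute known values:
  E[X_{t+1} | ...] = (-0.048) * (-2) + (-0.037) * (-3)
                   = 0.2070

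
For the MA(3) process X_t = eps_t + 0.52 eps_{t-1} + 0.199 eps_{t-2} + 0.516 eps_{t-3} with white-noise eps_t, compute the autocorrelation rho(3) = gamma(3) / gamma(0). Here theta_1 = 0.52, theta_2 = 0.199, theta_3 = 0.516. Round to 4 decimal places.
\rho(3) = 0.3274

For an MA(q) process with theta_0 = 1, the autocovariance is
  gamma(k) = sigma^2 * sum_{i=0..q-k} theta_i * theta_{i+k},
and rho(k) = gamma(k) / gamma(0). Sigma^2 cancels.
  numerator   = (1)*(0.516) = 0.516.
  denominator = (1)^2 + (0.52)^2 + (0.199)^2 + (0.516)^2 = 1.576257.
  rho(3) = 0.516 / 1.576257 = 0.3274.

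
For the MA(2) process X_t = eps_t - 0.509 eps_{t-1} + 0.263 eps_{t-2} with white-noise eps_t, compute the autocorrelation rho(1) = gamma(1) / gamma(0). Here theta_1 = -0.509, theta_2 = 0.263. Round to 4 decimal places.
\rho(1) = -0.4840

For an MA(q) process with theta_0 = 1, the autocovariance is
  gamma(k) = sigma^2 * sum_{i=0..q-k} theta_i * theta_{i+k},
and rho(k) = gamma(k) / gamma(0). Sigma^2 cancels.
  numerator   = (1)*(-0.509) + (-0.509)*(0.263) = -0.642867.
  denominator = (1)^2 + (-0.509)^2 + (0.263)^2 = 1.32825.
  rho(1) = -0.642867 / 1.32825 = -0.4840.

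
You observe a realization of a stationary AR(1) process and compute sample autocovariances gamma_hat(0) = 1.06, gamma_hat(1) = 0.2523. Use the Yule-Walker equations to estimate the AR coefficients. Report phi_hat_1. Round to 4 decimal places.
\hat\phi_{1} = 0.2380

The Yule-Walker equations for an AR(p) process read, in matrix form,
  Gamma_p phi = r_p,   with   (Gamma_p)_{ij} = gamma(|i - j|),
                       (r_p)_i = gamma(i),   i,j = 1..p.
Substitute the sample gammas (Toeplitz matrix and right-hand side of size 1):
  Gamma_p = [[1.06]]
  r_p     = [0.2523]
With p = 1 this is the single equation gamma(0) phi_1 = gamma(1):
  phi_hat_1 = gamma(1) / gamma(0) = 0.2523 / 1.06 = 0.2380.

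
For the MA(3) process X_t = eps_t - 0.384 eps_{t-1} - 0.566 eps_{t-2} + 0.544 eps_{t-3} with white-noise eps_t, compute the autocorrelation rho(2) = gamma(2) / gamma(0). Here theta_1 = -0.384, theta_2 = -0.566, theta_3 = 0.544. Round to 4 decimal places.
\rho(2) = -0.4393

For an MA(q) process with theta_0 = 1, the autocovariance is
  gamma(k) = sigma^2 * sum_{i=0..q-k} theta_i * theta_{i+k},
and rho(k) = gamma(k) / gamma(0). Sigma^2 cancels.
  numerator   = (1)*(-0.566) + (-0.384)*(0.544) = -0.774896.
  denominator = (1)^2 + (-0.384)^2 + (-0.566)^2 + (0.544)^2 = 1.763748.
  rho(2) = -0.774896 / 1.763748 = -0.4393.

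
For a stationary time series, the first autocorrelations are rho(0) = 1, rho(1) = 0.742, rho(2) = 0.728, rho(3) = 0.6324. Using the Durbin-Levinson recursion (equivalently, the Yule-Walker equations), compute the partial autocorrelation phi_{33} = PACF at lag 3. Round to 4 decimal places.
\phi_{33} = 0.0331

The PACF at lag k is phi_{kk}, the last component of the solution
to the Yule-Walker system G_k phi = r_k where
  (G_k)_{ij} = rho(|i - j|), (r_k)_i = rho(i), i,j = 1..k.
Equivalently, Durbin-Levinson gives phi_{kk} iteratively:
  phi_{11} = rho(1)
  phi_{kk} = [rho(k) - sum_{j=1..k-1} phi_{k-1,j} rho(k-j)]
            / [1 - sum_{j=1..k-1} phi_{k-1,j} rho(j)],
  phi_{k,j} = phi_{k-1,j} - phi_{kk} phi_{k-1,k-j},  j = 1..k-1.
Step k = 1:
  phi_11 = rho(1) = 0.742.
Step k = 2:
  phi_22 = [rho(2) - phi_11 rho(1)] / [1 - phi_11 rho(1)] = [0.728 - (0.742)(0.742)] / [1 - (0.742)(0.742)]
         = 0.177436 / 0.449436 = 0.394797.
  Update: phi_21 = phi_11 - phi_22 phi_11 = 0.742 - (0.394797)(0.742) = 0.449061.
Step k = 3:
  phi_33 = [rho(3) - phi_21 rho(2) - phi_22 rho(1)] / [1 - phi_21 rho(1) - phi_22 rho(2)]
    numerator   = 0.6324 - (0.449061)(0.728) - (0.394797)(0.742) = 0.01254448
    denominator = 1 - (0.449061)(0.742) - (0.394797)(0.728) = 0.37938479
  phi_33 = 0.01254448 / 0.37938479 = 0.0331.
Therefore phi_{33} = 0.0331.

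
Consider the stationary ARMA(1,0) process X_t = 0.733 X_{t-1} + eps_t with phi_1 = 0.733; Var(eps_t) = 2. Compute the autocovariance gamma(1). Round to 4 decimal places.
\gamma(1) = 3.1683

Multiply the model equation by X_{t-k} and take expectations. With theta_0 = psi_0 = 1 and psi_j the MA(infinity) weights, this gives
  gamma(k) - sum_i phi_i gamma(k-i) = c_k,
  c_k = sigma^2 * sum_{j=k..q} theta_j psi_{j-k}   (c_k = 0 for k > q),
using gamma(-m) = gamma(m).
Pure AR (q = 0): c_0 = sigma^2 = 2, c_k = 0 for k >= 1.
Equations for k = 0 and k = 1 (AR order 1):
  gamma(0) = phi_1 gamma(1) + c_0
  gamma(1) = phi_1 gamma(0) + c_1
Substituting the second into the first: gamma(0) (1 - phi_1^2) = c_0 + phi_1 c_1, so
  gamma(0) = c_0 / (1 - phi_1^2) = 2 / (1 - (0.733)^2) = 2 / 0.462711 = 4.322352.
  gamma(1) = phi_1 gamma(0) = (0.733)(4.322352) = 3.168284.
Therefore gamma(1) = 3.1683 (to 4 decimal places).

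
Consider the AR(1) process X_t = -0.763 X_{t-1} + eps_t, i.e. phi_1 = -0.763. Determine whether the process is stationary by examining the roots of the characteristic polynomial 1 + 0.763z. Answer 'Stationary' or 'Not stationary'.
\text{Stationary}

The AR(p) characteristic polynomial is P(z) = 1 + 0.763z.
Stationarity requires all roots to lie outside the unit circle, i.e. |z| > 1 for every root.
This is linear in z: 1 + (0.763) z = 0  =>  z = -1/(0.763) = -1.310616,  |z| = 1.310616.
Moduli of all roots: 1.3106.
All moduli strictly greater than 1? Yes.
Verdict: Stationary.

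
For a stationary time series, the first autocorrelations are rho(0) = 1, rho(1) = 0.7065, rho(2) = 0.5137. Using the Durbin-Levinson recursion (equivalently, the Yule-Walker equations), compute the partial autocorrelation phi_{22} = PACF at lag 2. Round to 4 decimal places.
\phi_{22} = 0.0291

The PACF at lag k is phi_{kk}, the last component of the solution
to the Yule-Walker system G_k phi = r_k where
  (G_k)_{ij} = rho(|i - j|), (r_k)_i = rho(i), i,j = 1..k.
Equivalently, Durbin-Levinson gives phi_{kk} iteratively:
  phi_{11} = rho(1)
  phi_{kk} = [rho(k) - sum_{j=1..k-1} phi_{k-1,j} rho(k-j)]
            / [1 - sum_{j=1..k-1} phi_{k-1,j} rho(j)],
  phi_{k,j} = phi_{k-1,j} - phi_{kk} phi_{k-1,k-j},  j = 1..k-1.
Step k = 1:
  phi_11 = rho(1) = 0.7065.
Step k = 2:
  phi_22 = [rho(2) - phi_11 rho(1)] / [1 - phi_11 rho(1)] = [0.5137 - (0.7065)(0.7065)] / [1 - (0.7065)(0.7065)]
         = 0.01455775 / 0.50085775 = 0.0291.
Therefore phi_{22} = 0.0291.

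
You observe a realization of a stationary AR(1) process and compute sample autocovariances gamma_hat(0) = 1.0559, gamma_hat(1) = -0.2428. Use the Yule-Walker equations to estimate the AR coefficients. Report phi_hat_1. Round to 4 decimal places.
\hat\phi_{1} = -0.2299

The Yule-Walker equations for an AR(p) process read, in matrix form,
  Gamma_p phi = r_p,   with   (Gamma_p)_{ij} = gamma(|i - j|),
                       (r_p)_i = gamma(i),   i,j = 1..p.
Substitute the sample gammas (Toeplitz matrix and right-hand side of size 1):
  Gamma_p = [[1.0559]]
  r_p     = [-0.2428]
With p = 1 this is the single equation gamma(0) phi_1 = gamma(1):
  phi_hat_1 = gamma(1) / gamma(0) = -0.2428 / 1.0559 = -0.2299.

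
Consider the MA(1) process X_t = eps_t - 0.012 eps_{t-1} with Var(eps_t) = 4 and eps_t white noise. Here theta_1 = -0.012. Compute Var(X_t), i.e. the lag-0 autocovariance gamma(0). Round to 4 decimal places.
\gamma(0) = 4.0006

For an MA(q) process X_t = eps_t + sum_i theta_i eps_{t-i} with
Var(eps_t) = sigma^2, the variance is
  gamma(0) = sigma^2 * (1 + sum_i theta_i^2).
  sum_i theta_i^2 = (-0.012)^2 = 0.000144.
  gamma(0) = 4 * (1 + 0.000144) = 4 * 1.000144 = 4.000576, which rounds to 4.0006.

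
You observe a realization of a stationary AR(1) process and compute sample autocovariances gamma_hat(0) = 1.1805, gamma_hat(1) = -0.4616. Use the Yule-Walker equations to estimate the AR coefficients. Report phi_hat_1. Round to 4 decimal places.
\hat\phi_{1} = -0.3910

The Yule-Walker equations for an AR(p) process read, in matrix form,
  Gamma_p phi = r_p,   with   (Gamma_p)_{ij} = gamma(|i - j|),
                       (r_p)_i = gamma(i),   i,j = 1..p.
Substitute the sample gammas (Toeplitz matrix and right-hand side of size 1):
  Gamma_p = [[1.1805]]
  r_p     = [-0.4616]
With p = 1 this is the single equation gamma(0) phi_1 = gamma(1):
  phi_hat_1 = gamma(1) / gamma(0) = -0.4616 / 1.1805 = -0.3910.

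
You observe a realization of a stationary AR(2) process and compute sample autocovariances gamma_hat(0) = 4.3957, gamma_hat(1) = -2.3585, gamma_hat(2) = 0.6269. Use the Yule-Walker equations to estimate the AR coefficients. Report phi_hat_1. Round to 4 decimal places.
\hat\phi_{1} = -0.6460

The Yule-Walker equations for an AR(p) process read, in matrix form,
  Gamma_p phi = r_p,   with   (Gamma_p)_{ij} = gamma(|i - j|),
                       (r_p)_i = gamma(i),   i,j = 1..p.
Substitute the sample gammas (Toeplitz matrix and right-hand side of size 2):
  Gamma_p = [[4.3957, -2.3585], [-2.3585, 4.3957]]
  r_p     = [-2.3585, 0.6269]
Written out:
  4.3957 phi_1 - 2.3585 phi_2 = -2.3585
  -2.3585 phi_1 + 4.3957 phi_2 = 0.6269
Solve by Cramer's rule:
  det = gamma(0)^2 - gamma(1)^2 = (4.3957)^2 - (-2.3585)^2 = 19.32217849 - 5.56252225 = 13.75965624
  phi_hat_1 = [gamma(1) gamma(0) - gamma(1) gamma(2)] / det = [(-2.3585)(4.3957) - (-2.3585)(0.6269)] / 13.75965624 = -8.8887148 / 13.75965624 = -0.646
  phi_hat_2 = [gamma(0) gamma(2) - gamma(1)^2] / det = [(4.3957)(0.6269) - (-2.3585)^2] / 13.75965624 = -2.80685792 / 13.75965624 = -0.204
So phi_hat = [-0.6460, -0.2040].
Therefore phi_hat_1 = -0.6460.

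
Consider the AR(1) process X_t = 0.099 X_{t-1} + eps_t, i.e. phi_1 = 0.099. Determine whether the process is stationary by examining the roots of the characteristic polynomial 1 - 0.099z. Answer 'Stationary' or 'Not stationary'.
\text{Stationary}

The AR(p) characteristic polynomial is P(z) = 1 - 0.099z.
Stationarity requires all roots to lie outside the unit circle, i.e. |z| > 1 for every root.
This is linear in z: 1 + (-0.099) z = 0  =>  z = -1/(-0.099) = 10.10101,  |z| = 10.10101.
Moduli of all roots: 10.1010.
All moduli strictly greater than 1? Yes.
Verdict: Stationary.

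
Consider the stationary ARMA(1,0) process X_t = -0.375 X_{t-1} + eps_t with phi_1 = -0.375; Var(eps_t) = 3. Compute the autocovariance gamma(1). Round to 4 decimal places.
\gamma(1) = -1.3091

Multiply the model equation by X_{t-k} and take expectations. With theta_0 = psi_0 = 1 and psi_j the MA(infinity) weights, this gives
  gamma(k) - sum_i phi_i gamma(k-i) = c_k,
  c_k = sigma^2 * sum_{j=k..q} theta_j psi_{j-k}   (c_k = 0 for k > q),
using gamma(-m) = gamma(m).
Pure AR (q = 0): c_0 = sigma^2 = 3, c_k = 0 for k >= 1.
Equations for k = 0 and k = 1 (AR order 1):
  gamma(0) = phi_1 gamma(1) + c_0
  gamma(1) = phi_1 gamma(0) + c_1
Substituting the second into the first: gamma(0) (1 - phi_1^2) = c_0 + phi_1 c_1, so
  gamma(0) = c_0 / (1 - phi_1^2) = 3 / (1 - (-0.375)^2) = 3 / 0.859375 = 3.490909.
  gamma(1) = phi_1 gamma(0) = (-0.375)(3.490909) = -1.309091.
Therefore gamma(1) = -1.3091 (to 4 decimal places).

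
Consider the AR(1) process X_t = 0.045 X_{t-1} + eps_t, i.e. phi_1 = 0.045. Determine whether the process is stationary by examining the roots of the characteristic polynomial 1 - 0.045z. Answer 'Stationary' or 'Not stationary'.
\text{Stationary}

The AR(p) characteristic polynomial is P(z) = 1 - 0.045z.
Stationarity requires all roots to lie outside the unit circle, i.e. |z| > 1 for every root.
This is linear in z: 1 + (-0.045) z = 0  =>  z = -1/(-0.045) = 22.222222,  |z| = 22.222222.
Moduli of all roots: 22.2222.
All moduli strictly greater than 1? Yes.
Verdict: Stationary.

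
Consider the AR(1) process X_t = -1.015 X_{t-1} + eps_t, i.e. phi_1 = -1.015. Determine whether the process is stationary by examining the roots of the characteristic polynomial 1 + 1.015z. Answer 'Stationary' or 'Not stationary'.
\text{Not stationary}

The AR(p) characteristic polynomial is P(z) = 1 + 1.015z.
Stationarity requires all roots to lie outside the unit circle, i.e. |z| > 1 for every root.
This is linear in z: 1 + (1.015) z = 0  =>  z = -1/(1.015) = -0.985222,  |z| = 0.985222.
Moduli of all roots: 0.9852.
All moduli strictly greater than 1? No.
Verdict: Not stationary.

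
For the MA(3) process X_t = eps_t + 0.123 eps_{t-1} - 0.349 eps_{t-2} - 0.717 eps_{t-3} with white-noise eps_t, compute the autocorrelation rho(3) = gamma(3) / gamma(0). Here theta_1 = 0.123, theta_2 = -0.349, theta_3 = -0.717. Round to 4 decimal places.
\rho(3) = -0.4343

For an MA(q) process with theta_0 = 1, the autocovariance is
  gamma(k) = sigma^2 * sum_{i=0..q-k} theta_i * theta_{i+k},
and rho(k) = gamma(k) / gamma(0). Sigma^2 cancels.
  numerator   = (1)*(-0.717) = -0.717.
  denominator = (1)^2 + (0.123)^2 + (-0.349)^2 + (-0.717)^2 = 1.651019.
  rho(3) = -0.717 / 1.651019 = -0.4343.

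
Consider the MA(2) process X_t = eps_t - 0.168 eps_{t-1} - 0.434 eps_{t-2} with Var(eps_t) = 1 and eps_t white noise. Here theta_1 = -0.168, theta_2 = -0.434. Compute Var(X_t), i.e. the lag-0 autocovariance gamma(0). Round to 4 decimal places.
\gamma(0) = 1.2166

For an MA(q) process X_t = eps_t + sum_i theta_i eps_{t-i} with
Var(eps_t) = sigma^2, the variance is
  gamma(0) = sigma^2 * (1 + sum_i theta_i^2).
  sum_i theta_i^2 = (-0.168)^2 + (-0.434)^2 = 0.028224 + 0.188356 = 0.21658.
  gamma(0) = 1 * (1 + 0.21658) = 1 * 1.21658 = 1.21658, which rounds to 1.2166.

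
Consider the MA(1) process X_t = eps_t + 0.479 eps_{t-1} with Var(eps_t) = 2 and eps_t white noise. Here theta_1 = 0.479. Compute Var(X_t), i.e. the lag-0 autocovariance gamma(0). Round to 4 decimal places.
\gamma(0) = 2.4589

For an MA(q) process X_t = eps_t + sum_i theta_i eps_{t-i} with
Var(eps_t) = sigma^2, the variance is
  gamma(0) = sigma^2 * (1 + sum_i theta_i^2).
  sum_i theta_i^2 = (0.479)^2 = 0.229441.
  gamma(0) = 2 * (1 + 0.229441) = 2 * 1.229441 = 2.458882, which rounds to 2.4589.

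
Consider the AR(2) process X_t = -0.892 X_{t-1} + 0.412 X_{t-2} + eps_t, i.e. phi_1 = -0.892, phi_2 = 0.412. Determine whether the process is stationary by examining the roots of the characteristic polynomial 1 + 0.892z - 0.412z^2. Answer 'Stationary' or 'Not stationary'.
\text{Not stationary}

The AR(p) characteristic polynomial is P(z) = 1 + 0.892z - 0.412z^2.
Stationarity requires all roots to lie outside the unit circle, i.e. |z| > 1 for every root.
Set 1 + (0.892) z + (-0.412) z^2 = 0, i.e. a z^2 + b z + c = 0 with a = -0.412, b = 0.892, c = 1.
Discriminant D = b^2 - 4ac = (0.892)^2 - 4*(-0.412)*1 = 0.795664 - (-1.648) = 2.443664.
D >= 0, so the roots are real: z = (-b +/- sqrt(D)) / (2a) = (-0.892 +/- 1.563222) / (-0.824).
  z_1 = (-0.892 + 1.563222) / (-0.824) = -0.8146,   |z_1| = 0.8146.
  z_2 = (-0.892 - 1.563222) / (-0.824) = 2.9796,   |z_2| = 2.9796.
Moduli of all roots: 0.8146, 2.9796.
All moduli strictly greater than 1? No.
Verdict: Not stationary.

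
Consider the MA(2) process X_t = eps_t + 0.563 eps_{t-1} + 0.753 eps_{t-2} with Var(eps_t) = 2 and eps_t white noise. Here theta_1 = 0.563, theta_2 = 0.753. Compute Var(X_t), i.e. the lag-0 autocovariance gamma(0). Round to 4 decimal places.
\gamma(0) = 3.7680

For an MA(q) process X_t = eps_t + sum_i theta_i eps_{t-i} with
Var(eps_t) = sigma^2, the variance is
  gamma(0) = sigma^2 * (1 + sum_i theta_i^2).
  sum_i theta_i^2 = (0.563)^2 + (0.753)^2 = 0.316969 + 0.567009 = 0.883978.
  gamma(0) = 2 * (1 + 0.883978) = 2 * 1.883978 = 3.767956, which rounds to 3.7680.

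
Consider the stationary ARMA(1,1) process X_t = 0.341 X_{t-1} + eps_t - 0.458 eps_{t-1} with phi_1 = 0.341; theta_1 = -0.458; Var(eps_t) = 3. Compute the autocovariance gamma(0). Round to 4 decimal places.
\gamma(0) = 3.0465

Multiply the model equation by X_{t-k} and take expectations. With theta_0 = psi_0 = 1 and psi_j the MA(infinity) weights, this gives
  gamma(k) - sum_i phi_i gamma(k-i) = c_k,
  c_k = sigma^2 * sum_{j=k..q} theta_j psi_{j-k}   (c_k = 0 for k > q),
using gamma(-m) = gamma(m).
psi-weights needed (psi_j = theta_j + sum_i phi_i psi_{j-i}):
  psi_1 = theta_1 + phi_1 = -0.458 + (0.341) = -0.117
Right-hand sides:
  c_0 = sigma^2 (1 + theta_1 psi_1) = 3 * (1 + (-0.458)(-0.117)) = 3 * 1.053586 = 3.160758
  c_1 = sigma^2 theta_1 = 3 * (-0.458) = -1.374
  c_2 = 0
Equations for k = 0 and k = 1 (AR order 1):
  gamma(0) = phi_1 gamma(1) + c_0
  gamma(1) = phi_1 gamma(0) + c_1
Substituting the second into the first: gamma(0) (1 - phi_1^2) = c_0 + phi_1 c_1, so
  gamma(0) = (c_0 + phi_1 c_1) / (1 - phi_1^2) = (3.160758 + (0.341)(-1.374)) / (1 - (0.341)^2) = 2.692224 / 0.883719 = 3.046471.
Therefore gamma(0) = 3.0465 (to 4 decimal places).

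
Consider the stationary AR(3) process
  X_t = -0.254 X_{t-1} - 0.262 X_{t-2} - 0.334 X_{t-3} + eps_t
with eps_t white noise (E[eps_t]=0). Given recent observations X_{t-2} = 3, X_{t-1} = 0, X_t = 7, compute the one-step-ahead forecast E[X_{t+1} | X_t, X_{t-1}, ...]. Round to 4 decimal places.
E[X_{t+1} \mid \mathcal F_t] = -2.7800

For an AR(p) model X_t = c + sum_i phi_i X_{t-i} + eps_t, the
one-step-ahead conditional mean is
  E[X_{t+1} | X_t, ...] = c + sum_i phi_i X_{t+1-i}.
Substitute known values:
  E[X_{t+1} | ...] = (-0.254) * (7) + (-0.262) * (0) + (-0.334) * (3)
                   = -2.7800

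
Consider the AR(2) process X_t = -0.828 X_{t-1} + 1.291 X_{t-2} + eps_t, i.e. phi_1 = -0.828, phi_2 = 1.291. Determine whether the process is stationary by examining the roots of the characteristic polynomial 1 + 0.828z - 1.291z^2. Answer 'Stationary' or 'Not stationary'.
\text{Not stationary}

The AR(p) characteristic polynomial is P(z) = 1 + 0.828z - 1.291z^2.
Stationarity requires all roots to lie outside the unit circle, i.e. |z| > 1 for every root.
Set 1 + (0.828) z + (-1.291) z^2 = 0, i.e. a z^2 + b z + c = 0 with a = -1.291, b = 0.828, c = 1.
Discriminant D = b^2 - 4ac = (0.828)^2 - 4*(-1.291)*1 = 0.685584 - (-5.164) = 5.849584.
D >= 0, so the roots are real: z = (-b +/- sqrt(D)) / (2a) = (-0.828 +/- 2.418591) / (-2.582).
  z_1 = (-0.828 + 2.418591) / (-2.582) = -0.616,   |z_1| = 0.616.
  z_2 = (-0.828 - 2.418591) / (-2.582) = 1.2574,   |z_2| = 1.2574.
Moduli of all roots: 0.6160, 1.2574.
All moduli strictly greater than 1? No.
Verdict: Not stationary.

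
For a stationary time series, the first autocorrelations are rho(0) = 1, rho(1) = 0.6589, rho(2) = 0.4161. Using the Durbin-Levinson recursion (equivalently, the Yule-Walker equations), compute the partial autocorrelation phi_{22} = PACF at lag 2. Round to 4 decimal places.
\phi_{22} = -0.0319

The PACF at lag k is phi_{kk}, the last component of the solution
to the Yule-Walker system G_k phi = r_k where
  (G_k)_{ij} = rho(|i - j|), (r_k)_i = rho(i), i,j = 1..k.
Equivalently, Durbin-Levinson gives phi_{kk} iteratively:
  phi_{11} = rho(1)
  phi_{kk} = [rho(k) - sum_{j=1..k-1} phi_{k-1,j} rho(k-j)]
            / [1 - sum_{j=1..k-1} phi_{k-1,j} rho(j)],
  phi_{k,j} = phi_{k-1,j} - phi_{kk} phi_{k-1,k-j},  j = 1..k-1.
Step k = 1:
  phi_11 = rho(1) = 0.6589.
Step k = 2:
  phi_22 = [rho(2) - phi_11 rho(1)] / [1 - phi_11 rho(1)] = [0.4161 - (0.6589)(0.6589)] / [1 - (0.6589)(0.6589)]
         = -0.01804921 / 0.56585079 = -0.0319.
Therefore phi_{22} = -0.0319.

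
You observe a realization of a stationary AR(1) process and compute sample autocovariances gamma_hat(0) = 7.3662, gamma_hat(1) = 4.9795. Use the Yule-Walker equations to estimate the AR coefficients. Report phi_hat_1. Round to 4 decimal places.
\hat\phi_{1} = 0.6760

The Yule-Walker equations for an AR(p) process read, in matrix form,
  Gamma_p phi = r_p,   with   (Gamma_p)_{ij} = gamma(|i - j|),
                       (r_p)_i = gamma(i),   i,j = 1..p.
Substitute the sample gammas (Toeplitz matrix and right-hand side of size 1):
  Gamma_p = [[7.3662]]
  r_p     = [4.9795]
With p = 1 this is the single equation gamma(0) phi_1 = gamma(1):
  phi_hat_1 = gamma(1) / gamma(0) = 4.9795 / 7.3662 = 0.6760.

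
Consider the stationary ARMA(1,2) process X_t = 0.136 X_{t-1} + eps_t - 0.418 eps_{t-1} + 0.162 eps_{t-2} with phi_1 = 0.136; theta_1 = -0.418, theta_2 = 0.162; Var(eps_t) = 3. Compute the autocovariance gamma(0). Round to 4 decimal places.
\gamma(0) = 3.2853

Multiply the model equation by X_{t-k} and take expectations. With theta_0 = psi_0 = 1 and psi_j the MA(infinity) weights, this gives
  gamma(k) - sum_i phi_i gamma(k-i) = c_k,
  c_k = sigma^2 * sum_{j=k..q} theta_j psi_{j-k}   (c_k = 0 for k > q),
using gamma(-m) = gamma(m).
psi-weights needed (psi_j = theta_j + sum_i phi_i psi_{j-i}):
  psi_1 = theta_1 + phi_1 = -0.418 + (0.136) = -0.282
  psi_2 = theta_2 + phi_1 psi_1 = 0.162 + (0.136)(-0.282) = 0.123648
Right-hand sides:
  c_0 = sigma^2 (1 + theta_1 psi_1 + theta_2 psi_2) = 3 * (1 + (-0.418)(-0.282) + (0.162)(0.123648)) = 3 * 1.137907 = 3.413721
  c_1 = sigma^2 (theta_1 + theta_2 psi_1) = 3 * (-0.418 + (0.162)(-0.282)) = -1.391052
  c_2 = sigma^2 theta_2 = 3 * (0.162) = 0.486
Equations for k = 0 and k = 1 (AR order 1):
  gamma(0) = phi_1 gamma(1) + c_0
  gamma(1) = phi_1 gamma(0) + c_1
Substituting the second into the first: gamma(0) (1 - phi_1^2) = c_0 + phi_1 c_1, so
  gamma(0) = (c_0 + phi_1 c_1) / (1 - phi_1^2) = (3.413721 + (0.136)(-1.391052)) / (1 - (0.136)^2) = 3.224538 / 0.981504 = 3.285303.
Therefore gamma(0) = 3.2853 (to 4 decimal places).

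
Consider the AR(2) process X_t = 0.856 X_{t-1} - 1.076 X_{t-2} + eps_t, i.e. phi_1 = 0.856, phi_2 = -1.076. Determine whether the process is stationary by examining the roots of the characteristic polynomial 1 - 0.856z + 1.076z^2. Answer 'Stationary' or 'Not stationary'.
\text{Not stationary}

The AR(p) characteristic polynomial is P(z) = 1 - 0.856z + 1.076z^2.
Stationarity requires all roots to lie outside the unit circle, i.e. |z| > 1 for every root.
Set 1 + (-0.856) z + (1.076) z^2 = 0, i.e. a z^2 + b z + c = 0 with a = 1.076, b = -0.856, c = 1.
Discriminant D = b^2 - 4ac = (-0.856)^2 - 4*(1.076)*1 = 0.732736 - (4.304) = -3.571264.
D < 0, so the roots are the complex-conjugate pair z = (-b +/- i sqrt(-D)) / (2a) = 0.3978 +/- 0.8782i.
For a conjugate pair |z|^2 = z * conj(z) = (product of roots) = c/a = 1/(1.076) = 0.929368, so |z| = sqrt(0.929368) = 0.964 for both roots.
Moduli of all roots: 0.9640, 0.9640.
All moduli strictly greater than 1? No.
Verdict: Not stationary.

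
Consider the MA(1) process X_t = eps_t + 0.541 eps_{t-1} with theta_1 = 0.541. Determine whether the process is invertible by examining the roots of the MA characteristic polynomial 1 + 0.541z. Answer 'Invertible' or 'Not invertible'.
\text{Invertible}

The MA(q) characteristic polynomial is P(z) = 1 + 0.541z.
Invertibility requires all roots to lie outside the unit circle, i.e. |z| > 1 for every root.
This is linear in z: 1 + (0.541) z = 0  =>  z = -1/(0.541) = -1.848429,  |z| = 1.848429.
Moduli of all roots: 1.8484.
All moduli strictly greater than 1? Yes.
Verdict: Invertible.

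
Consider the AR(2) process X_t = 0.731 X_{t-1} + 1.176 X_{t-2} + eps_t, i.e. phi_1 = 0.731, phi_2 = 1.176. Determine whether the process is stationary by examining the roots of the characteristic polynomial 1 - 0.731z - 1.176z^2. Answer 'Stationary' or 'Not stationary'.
\text{Not stationary}

The AR(p) characteristic polynomial is P(z) = 1 - 0.731z - 1.176z^2.
Stationarity requires all roots to lie outside the unit circle, i.e. |z| > 1 for every root.
Set 1 + (-0.731) z + (-1.176) z^2 = 0, i.e. a z^2 + b z + c = 0 with a = -1.176, b = -0.731, c = 1.
Discriminant D = b^2 - 4ac = (-0.731)^2 - 4*(-1.176)*1 = 0.534361 - (-4.704) = 5.238361.
D >= 0, so the roots are real: z = (-b +/- sqrt(D)) / (2a) = (0.731 +/- 2.288747) / (-2.352).
  z_1 = (0.731 + 2.288747) / (-2.352) = -1.2839,   |z_1| = 1.2839.
  z_2 = (0.731 - 2.288747) / (-2.352) = 0.6623,   |z_2| = 0.6623.
Moduli of all roots: 1.2839, 0.6623.
All moduli strictly greater than 1? No.
Verdict: Not stationary.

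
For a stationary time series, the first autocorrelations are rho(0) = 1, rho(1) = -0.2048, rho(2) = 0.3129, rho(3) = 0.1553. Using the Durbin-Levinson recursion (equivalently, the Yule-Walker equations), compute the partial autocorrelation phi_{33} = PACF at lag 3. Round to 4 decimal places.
\phi_{33} = 0.2940

The PACF at lag k is phi_{kk}, the last component of the solution
to the Yule-Walker system G_k phi = r_k where
  (G_k)_{ij} = rho(|i - j|), (r_k)_i = rho(i), i,j = 1..k.
Equivalently, Durbin-Levinson gives phi_{kk} iteratively:
  phi_{11} = rho(1)
  phi_{kk} = [rho(k) - sum_{j=1..k-1} phi_{k-1,j} rho(k-j)]
            / [1 - sum_{j=1..k-1} phi_{k-1,j} rho(j)],
  phi_{k,j} = phi_{k-1,j} - phi_{kk} phi_{k-1,k-j},  j = 1..k-1.
Step k = 1:
  phi_11 = rho(1) = -0.2048.
Step k = 2:
  phi_22 = [rho(2) - phi_11 rho(1)] / [1 - phi_11 rho(1)] = [0.3129 - (-0.2048)(-0.2048)] / [1 - (-0.2048)(-0.2048)]
         = 0.27095696 / 0.95805696 = 0.282819.
  Update: phi_21 = phi_11 - phi_22 phi_11 = -0.2048 - (0.282819)(-0.2048) = -0.146879.
Step k = 3:
  phi_33 = [rho(3) - phi_21 rho(2) - phi_22 rho(1)] / [1 - phi_21 rho(1) - phi_22 rho(2)]
    numerator   = 0.1553 - (-0.146879)(0.3129) - (0.282819)(-0.2048) = 0.2591797
    denominator = 1 - (-0.146879)(-0.2048) - (0.282819)(0.3129) = 0.88142511
  phi_33 = 0.2591797 / 0.88142511 = 0.294.
Therefore phi_{33} = 0.2940.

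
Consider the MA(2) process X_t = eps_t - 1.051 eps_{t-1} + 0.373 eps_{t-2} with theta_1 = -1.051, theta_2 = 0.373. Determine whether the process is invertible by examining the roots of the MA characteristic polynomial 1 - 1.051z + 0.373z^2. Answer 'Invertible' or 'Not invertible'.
\text{Invertible}

The MA(q) characteristic polynomial is P(z) = 1 - 1.051z + 0.373z^2.
Invertibility requires all roots to lie outside the unit circle, i.e. |z| > 1 for every root.
Set 1 + (-1.051) z + (0.373) z^2 = 0, i.e. a z^2 + b z + c = 0 with a = 0.373, b = -1.051, c = 1.
Discriminant D = b^2 - 4ac = (-1.051)^2 - 4*(0.373)*1 = 1.104601 - (1.492) = -0.387399.
D < 0, so the roots are the complex-conjugate pair z = (-b +/- i sqrt(-D)) / (2a) = 1.4088 +/- 0.8343i.
For a conjugate pair |z|^2 = z * conj(z) = (product of roots) = c/a = 1/(0.373) = 2.680965, so |z| = sqrt(2.680965) = 1.6374 for both roots.
Moduli of all roots: 1.6374, 1.6374.
All moduli strictly greater than 1? Yes.
Verdict: Invertible.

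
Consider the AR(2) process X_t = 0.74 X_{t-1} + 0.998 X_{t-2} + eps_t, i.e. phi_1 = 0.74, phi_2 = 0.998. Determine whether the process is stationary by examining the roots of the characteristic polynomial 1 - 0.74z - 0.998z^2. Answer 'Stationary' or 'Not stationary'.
\text{Not stationary}

The AR(p) characteristic polynomial is P(z) = 1 - 0.74z - 0.998z^2.
Stationarity requires all roots to lie outside the unit circle, i.e. |z| > 1 for every root.
Set 1 + (-0.74) z + (-0.998) z^2 = 0, i.e. a z^2 + b z + c = 0 with a = -0.998, b = -0.74, c = 1.
Discriminant D = b^2 - 4ac = (-0.74)^2 - 4*(-0.998)*1 = 0.5476 - (-3.992) = 4.5396.
D >= 0, so the roots are real: z = (-b +/- sqrt(D)) / (2a) = (0.74 +/- 2.130634) / (-1.996).
  z_1 = (0.74 + 2.130634) / (-1.996) = -1.4382,   |z_1| = 1.4382.
  z_2 = (0.74 - 2.130634) / (-1.996) = 0.6967,   |z_2| = 0.6967.
Moduli of all roots: 1.4382, 0.6967.
All moduli strictly greater than 1? No.
Verdict: Not stationary.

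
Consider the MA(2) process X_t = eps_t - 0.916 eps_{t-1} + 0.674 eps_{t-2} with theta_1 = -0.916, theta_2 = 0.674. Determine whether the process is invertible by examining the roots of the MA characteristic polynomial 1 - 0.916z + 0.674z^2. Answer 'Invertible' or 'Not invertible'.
\text{Invertible}

The MA(q) characteristic polynomial is P(z) = 1 - 0.916z + 0.674z^2.
Invertibility requires all roots to lie outside the unit circle, i.e. |z| > 1 for every root.
Set 1 + (-0.916) z + (0.674) z^2 = 0, i.e. a z^2 + b z + c = 0 with a = 0.674, b = -0.916, c = 1.
Discriminant D = b^2 - 4ac = (-0.916)^2 - 4*(0.674)*1 = 0.839056 - (2.696) = -1.856944.
D < 0, so the roots are the complex-conjugate pair z = (-b +/- i sqrt(-D)) / (2a) = 0.6795 +/- 1.0109i.
For a conjugate pair |z|^2 = z * conj(z) = (product of roots) = c/a = 1/(0.674) = 1.48368, so |z| = sqrt(1.48368) = 1.2181 for both roots.
Moduli of all roots: 1.2181, 1.2181.
All moduli strictly greater than 1? Yes.
Verdict: Invertible.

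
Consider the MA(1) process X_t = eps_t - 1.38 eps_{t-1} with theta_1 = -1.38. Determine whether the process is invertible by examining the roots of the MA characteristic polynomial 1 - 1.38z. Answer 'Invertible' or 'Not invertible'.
\text{Not invertible}

The MA(q) characteristic polynomial is P(z) = 1 - 1.38z.
Invertibility requires all roots to lie outside the unit circle, i.e. |z| > 1 for every root.
This is linear in z: 1 + (-1.38) z = 0  =>  z = -1/(-1.38) = 0.724638,  |z| = 0.724638.
Moduli of all roots: 0.7246.
All moduli strictly greater than 1? No.
Verdict: Not invertible.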